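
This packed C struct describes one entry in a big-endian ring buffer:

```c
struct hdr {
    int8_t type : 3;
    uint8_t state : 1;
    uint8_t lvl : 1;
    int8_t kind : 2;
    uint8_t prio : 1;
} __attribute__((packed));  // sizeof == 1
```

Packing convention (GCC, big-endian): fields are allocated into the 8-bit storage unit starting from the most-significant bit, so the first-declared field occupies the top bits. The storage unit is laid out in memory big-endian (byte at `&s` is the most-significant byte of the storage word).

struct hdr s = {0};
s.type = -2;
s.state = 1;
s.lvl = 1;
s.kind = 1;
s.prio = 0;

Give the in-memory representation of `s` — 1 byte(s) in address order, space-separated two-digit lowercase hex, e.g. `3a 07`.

da

type (3b) val=-2 bits=0x6 at bit 5: 0xc0
state (1b) val=1 bits=0x1 at bit 4: 0xd0
lvl (1b) val=1 bits=0x1 at bit 3: 0xd8
kind (2b) val=1 bits=0x1 at bit 1: 0xda
prio (1b) val=0 bits=0x0 at bit 0: 0xda
word = 0xda → big-endian bytes:
  [0]=0xda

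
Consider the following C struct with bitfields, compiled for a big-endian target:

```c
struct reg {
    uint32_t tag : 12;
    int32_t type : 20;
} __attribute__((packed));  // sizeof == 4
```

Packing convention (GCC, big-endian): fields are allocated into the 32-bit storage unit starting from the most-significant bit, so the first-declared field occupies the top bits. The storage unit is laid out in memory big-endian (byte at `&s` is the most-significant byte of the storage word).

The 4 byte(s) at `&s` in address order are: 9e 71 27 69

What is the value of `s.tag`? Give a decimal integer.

2535

[0]=0x9e [1]=0x71 [2]=0x27 [3]=0x69 (big-endian) → word 0x9e712769
tag [20+:12] = (word>>20) & 0xfff = 2535  ←
type [0+:20] = (word>>0) & 0xfffff = 75625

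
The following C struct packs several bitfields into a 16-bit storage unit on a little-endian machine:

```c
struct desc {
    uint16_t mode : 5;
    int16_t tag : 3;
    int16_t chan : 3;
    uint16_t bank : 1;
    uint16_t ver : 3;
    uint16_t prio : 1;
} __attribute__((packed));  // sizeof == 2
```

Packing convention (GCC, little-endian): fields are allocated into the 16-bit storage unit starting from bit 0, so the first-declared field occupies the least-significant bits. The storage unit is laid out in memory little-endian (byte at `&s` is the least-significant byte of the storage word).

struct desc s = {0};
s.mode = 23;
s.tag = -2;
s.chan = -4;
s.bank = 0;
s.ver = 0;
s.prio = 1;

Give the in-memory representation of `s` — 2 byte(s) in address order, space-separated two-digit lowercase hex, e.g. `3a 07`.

mode:5 = 23 → 0x17 << 0 → word 0x0017
tag:3 = -2 → 0x6 << 5 → word 0x00d7
chan:3 = -4 → 0x4 << 8 → word 0x04d7
bank:1 = 0 → 0x0 << 11 → word 0x04d7
ver:3 = 0 → 0x0 << 12 → word 0x04d7
prio:1 = 1 → 0x1 << 15 → word 0x84d7
word = 0x84d7 → little-endian bytes:
  [0]=0xd7  [1]=0x84

d7 84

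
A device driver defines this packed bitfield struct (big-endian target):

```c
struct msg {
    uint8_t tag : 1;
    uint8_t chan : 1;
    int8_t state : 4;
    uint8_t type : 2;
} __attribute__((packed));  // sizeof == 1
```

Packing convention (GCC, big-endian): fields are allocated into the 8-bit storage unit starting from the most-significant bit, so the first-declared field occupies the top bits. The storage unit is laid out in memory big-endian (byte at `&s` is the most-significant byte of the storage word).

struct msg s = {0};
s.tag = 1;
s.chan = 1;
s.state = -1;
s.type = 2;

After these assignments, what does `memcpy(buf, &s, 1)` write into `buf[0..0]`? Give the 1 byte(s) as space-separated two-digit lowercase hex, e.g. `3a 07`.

tag:1 = 1 → 0x1 << 7 → word 0x80
chan:1 = 1 → 0x1 << 6 → word 0xc0
state:4 = -1 → 0xf << 2 → word 0xfc
type:2 = 2 → 0x2 << 0 → word 0xfe
word = 0xfe → big-endian bytes:
  [0]=0xfe

fe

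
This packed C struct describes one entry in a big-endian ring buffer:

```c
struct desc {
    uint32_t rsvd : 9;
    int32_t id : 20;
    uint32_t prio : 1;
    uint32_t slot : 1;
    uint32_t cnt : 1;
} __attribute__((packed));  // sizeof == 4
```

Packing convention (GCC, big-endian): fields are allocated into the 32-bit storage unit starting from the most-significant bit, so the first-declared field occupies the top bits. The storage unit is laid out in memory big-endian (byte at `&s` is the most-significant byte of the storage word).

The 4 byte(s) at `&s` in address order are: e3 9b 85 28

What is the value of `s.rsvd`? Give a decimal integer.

[0]=0xe3 [1]=0x9b [2]=0x85 [3]=0x28 (big-endian) → word 0xe39b8528
rsvd [23+:9] = (word>>23) & 0x1ff = 455  ←
id [3+:20] = (word>>3) & 0xfffff = 225445
prio [2+:1] = (word>>2) & 0x1 = 0
slot [1+:1] = (word>>1) & 0x1 = 0
cnt [0+:1] = (word>>0) & 0x1 = 0

455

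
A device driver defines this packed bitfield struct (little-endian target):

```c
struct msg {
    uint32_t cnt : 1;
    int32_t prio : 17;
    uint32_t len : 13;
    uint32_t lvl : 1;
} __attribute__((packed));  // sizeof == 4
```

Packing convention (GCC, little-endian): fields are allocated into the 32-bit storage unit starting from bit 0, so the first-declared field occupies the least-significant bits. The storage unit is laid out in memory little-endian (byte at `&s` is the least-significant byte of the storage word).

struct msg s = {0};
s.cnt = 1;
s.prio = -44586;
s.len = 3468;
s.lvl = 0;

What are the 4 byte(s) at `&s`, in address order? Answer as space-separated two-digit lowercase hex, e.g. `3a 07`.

ad a3 32 36

cnt:1 = 1 → 0x1 << 0 → word 0x00000001
prio:17 = -44586 → 0x151d6 << 1 → word 0x0002a3ad
len:13 = 3468 → 0xd8c << 18 → word 0x3632a3ad
lvl:1 = 0 → 0x0 << 31 → word 0x3632a3ad
word = 0x3632a3ad → little-endian bytes:
  [0]=0xad  [1]=0xa3  [2]=0x32  [3]=0x36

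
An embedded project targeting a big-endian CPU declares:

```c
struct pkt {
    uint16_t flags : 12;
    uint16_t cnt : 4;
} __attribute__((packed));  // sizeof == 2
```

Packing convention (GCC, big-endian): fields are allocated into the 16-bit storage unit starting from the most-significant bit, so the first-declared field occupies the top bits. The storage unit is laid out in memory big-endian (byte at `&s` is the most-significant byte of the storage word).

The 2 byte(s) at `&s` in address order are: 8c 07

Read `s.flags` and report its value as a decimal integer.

2240

[0]=0x8c [1]=0x07 (big-endian) → word 0x8c07
flags [4+:12] = (word>>4) & 0xfff = 2240  ←
cnt [0+:4] = (word>>0) & 0xf = 7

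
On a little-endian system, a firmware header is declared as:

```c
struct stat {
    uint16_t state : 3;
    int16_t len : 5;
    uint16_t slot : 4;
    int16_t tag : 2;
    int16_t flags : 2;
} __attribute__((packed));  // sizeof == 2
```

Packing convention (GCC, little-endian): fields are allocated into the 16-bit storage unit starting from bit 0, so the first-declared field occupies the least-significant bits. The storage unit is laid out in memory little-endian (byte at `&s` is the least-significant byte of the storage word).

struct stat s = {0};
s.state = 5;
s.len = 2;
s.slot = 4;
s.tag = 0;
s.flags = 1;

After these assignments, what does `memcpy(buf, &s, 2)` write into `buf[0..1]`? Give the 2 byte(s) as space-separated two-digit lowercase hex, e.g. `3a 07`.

state:3 = 5 → 0x5 << 0 → word 0x0005
len:5 = 2 → 0x2 << 3 → word 0x0015
slot:4 = 4 → 0x4 << 8 → word 0x0415
tag:2 = 0 → 0x0 << 12 → word 0x0415
flags:2 = 1 → 0x1 << 14 → word 0x4415
word = 0x4415 → little-endian bytes:
  [0]=0x15  [1]=0x44

15 44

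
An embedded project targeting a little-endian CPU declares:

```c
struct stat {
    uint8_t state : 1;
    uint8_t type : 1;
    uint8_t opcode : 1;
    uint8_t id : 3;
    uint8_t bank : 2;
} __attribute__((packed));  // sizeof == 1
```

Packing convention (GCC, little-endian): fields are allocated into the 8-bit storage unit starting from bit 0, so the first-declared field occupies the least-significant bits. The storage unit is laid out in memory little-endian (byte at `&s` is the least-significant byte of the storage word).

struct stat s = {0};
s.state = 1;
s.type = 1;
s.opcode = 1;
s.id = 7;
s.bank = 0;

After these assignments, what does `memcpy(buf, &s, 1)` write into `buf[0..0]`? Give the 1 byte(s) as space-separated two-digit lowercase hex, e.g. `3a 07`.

3f

state:1 = 1 → 0x1 << 0 → word 0x01
type:1 = 1 → 0x1 << 1 → word 0x03
opcode:1 = 1 → 0x1 << 2 → word 0x07
id:3 = 7 → 0x7 << 3 → word 0x3f
bank:2 = 0 → 0x0 << 6 → word 0x3f
word = 0x3f → little-endian bytes:
  [0]=0x3f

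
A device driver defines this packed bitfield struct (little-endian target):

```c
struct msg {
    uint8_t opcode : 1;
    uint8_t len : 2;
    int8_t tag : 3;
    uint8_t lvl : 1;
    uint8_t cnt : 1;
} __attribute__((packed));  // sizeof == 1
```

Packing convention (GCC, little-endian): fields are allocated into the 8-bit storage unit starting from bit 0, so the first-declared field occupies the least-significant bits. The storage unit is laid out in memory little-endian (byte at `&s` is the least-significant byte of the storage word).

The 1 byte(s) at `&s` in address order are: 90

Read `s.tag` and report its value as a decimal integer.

[0]=0x90 (little-endian) → word 0x90
opcode [0+:1] = (word>>0) & 0x1 = 0
len [1+:2] = (word>>1) & 0x3 = 0
tag [3+:3] = (word>>3) & 0x7 = 2  ←
lvl [6+:1] = (word>>6) & 0x1 = 0
cnt [7+:1] = (word>>7) & 0x1 = 1
tag signed 3b, MSB=0: value = 2

2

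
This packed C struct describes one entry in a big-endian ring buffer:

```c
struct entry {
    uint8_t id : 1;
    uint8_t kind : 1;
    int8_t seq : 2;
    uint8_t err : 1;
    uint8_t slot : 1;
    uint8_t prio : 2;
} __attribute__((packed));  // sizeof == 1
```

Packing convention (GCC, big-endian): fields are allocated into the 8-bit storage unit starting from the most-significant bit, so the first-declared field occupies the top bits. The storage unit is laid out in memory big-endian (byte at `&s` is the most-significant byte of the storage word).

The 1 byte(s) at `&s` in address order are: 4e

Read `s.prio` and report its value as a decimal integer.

2

[0]=0x4e (big-endian) → word 0x4e
id:1 @ bit 7 → (0x4e>>7)&0x1 = 0x0
kind:1 @ bit 6 → (0x4e>>6)&0x1 = 0x1
seq:2 @ bit 4 → (0x4e>>4)&0x3 = 0x0
err:1 @ bit 3 → (0x4e>>3)&0x1 = 0x1
slot:1 @ bit 2 → (0x4e>>2)&0x1 = 0x1
prio:2 @ bit 0 → (0x4e>>0)&0x3 = 0x2  ←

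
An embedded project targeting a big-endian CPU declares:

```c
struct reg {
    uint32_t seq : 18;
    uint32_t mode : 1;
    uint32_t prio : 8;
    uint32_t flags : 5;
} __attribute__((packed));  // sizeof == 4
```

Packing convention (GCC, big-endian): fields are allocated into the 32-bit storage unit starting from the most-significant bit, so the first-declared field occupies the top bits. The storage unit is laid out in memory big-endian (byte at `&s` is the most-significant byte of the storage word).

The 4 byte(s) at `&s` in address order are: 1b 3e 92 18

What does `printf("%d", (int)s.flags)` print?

24

[0]=0x1b [1]=0x3e [2]=0x92 [3]=0x18 (big-endian) → word 0x1b3e9218
seq:18 @ bit 14 → (0x1b3e9218>>14)&0x3ffff = 0x6cfa
mode:1 @ bit 13 → (0x1b3e9218>>13)&0x1 = 0x0
prio:8 @ bit 5 → (0x1b3e9218>>5)&0xff = 0x90
flags:5 @ bit 0 → (0x1b3e9218>>0)&0x1f = 0x18  ←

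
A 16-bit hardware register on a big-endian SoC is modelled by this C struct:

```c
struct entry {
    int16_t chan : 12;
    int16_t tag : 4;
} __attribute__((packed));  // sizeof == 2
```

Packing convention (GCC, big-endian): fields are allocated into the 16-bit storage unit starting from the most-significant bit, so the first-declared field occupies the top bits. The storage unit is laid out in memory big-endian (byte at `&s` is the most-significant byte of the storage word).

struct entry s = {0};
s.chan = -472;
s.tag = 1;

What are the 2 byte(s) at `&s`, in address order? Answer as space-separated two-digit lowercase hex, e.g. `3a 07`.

e2 81

chan:12 = -472 → 0xe28 << 4 → word 0xe280
tag:4 = 1 → 0x1 << 0 → word 0xe281
word = 0xe281 → big-endian bytes:
  [0]=0xe2  [1]=0x81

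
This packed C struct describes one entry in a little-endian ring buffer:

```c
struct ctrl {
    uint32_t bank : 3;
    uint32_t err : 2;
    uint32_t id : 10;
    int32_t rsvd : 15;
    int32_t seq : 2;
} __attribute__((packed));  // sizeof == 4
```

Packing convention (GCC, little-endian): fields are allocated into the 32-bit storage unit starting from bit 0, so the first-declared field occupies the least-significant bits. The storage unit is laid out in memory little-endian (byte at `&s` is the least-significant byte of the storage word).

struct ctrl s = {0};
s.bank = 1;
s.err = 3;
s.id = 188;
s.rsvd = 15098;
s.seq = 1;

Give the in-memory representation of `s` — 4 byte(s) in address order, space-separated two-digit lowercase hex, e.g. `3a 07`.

bank (3b) val=1 bits=0x1 at bit 0: 0x00000001
err (2b) val=3 bits=0x3 at bit 3: 0x00000019
id (10b) val=188 bits=0xbc at bit 5: 0x00001799
rsvd (15b) val=15098 bits=0x3afa at bit 15: 0x1d7d1799
seq (2b) val=1 bits=0x1 at bit 30: 0x5d7d1799
word = 0x5d7d1799 → little-endian bytes:
  [0]=0x99  [1]=0x17  [2]=0x7d  [3]=0x5d

99 17 7d 5d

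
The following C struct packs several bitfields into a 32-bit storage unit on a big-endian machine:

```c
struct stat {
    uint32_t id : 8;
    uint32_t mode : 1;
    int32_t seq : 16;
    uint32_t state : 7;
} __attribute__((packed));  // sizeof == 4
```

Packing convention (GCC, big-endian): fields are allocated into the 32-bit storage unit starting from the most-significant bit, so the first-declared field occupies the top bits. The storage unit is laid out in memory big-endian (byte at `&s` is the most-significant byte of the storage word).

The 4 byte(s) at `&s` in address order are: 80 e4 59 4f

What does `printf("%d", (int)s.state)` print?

[0]=0x80 [1]=0xe4 [2]=0x59 [3]=0x4f (big-endian) → word 0x80e4594f
id:8 @ bit 24 → (0x80e4594f>>24)&0xff = 0x80
mode:1 @ bit 23 → (0x80e4594f>>23)&0x1 = 0x1
seq:16 @ bit 7 → (0x80e4594f>>7)&0xffff = 0xc8b2
state:7 @ bit 0 → (0x80e4594f>>0)&0x7f = 0x4f  ←

79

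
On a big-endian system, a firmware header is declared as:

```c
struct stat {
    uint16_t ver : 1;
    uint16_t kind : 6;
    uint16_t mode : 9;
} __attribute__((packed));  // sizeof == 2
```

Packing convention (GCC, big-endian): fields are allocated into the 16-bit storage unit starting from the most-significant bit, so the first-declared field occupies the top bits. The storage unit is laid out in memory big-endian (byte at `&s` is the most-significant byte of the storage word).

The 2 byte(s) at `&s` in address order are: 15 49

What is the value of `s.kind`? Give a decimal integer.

[0]=0x15 [1]=0x49 (big-endian) → word 0x1549
ver:1 @ bit 15 → (0x1549>>15)&0x1 = 0x0
kind:6 @ bit 9 → (0x1549>>9)&0x3f = 0xa  ←
mode:9 @ bit 0 → (0x1549>>0)&0x1ff = 0x149

10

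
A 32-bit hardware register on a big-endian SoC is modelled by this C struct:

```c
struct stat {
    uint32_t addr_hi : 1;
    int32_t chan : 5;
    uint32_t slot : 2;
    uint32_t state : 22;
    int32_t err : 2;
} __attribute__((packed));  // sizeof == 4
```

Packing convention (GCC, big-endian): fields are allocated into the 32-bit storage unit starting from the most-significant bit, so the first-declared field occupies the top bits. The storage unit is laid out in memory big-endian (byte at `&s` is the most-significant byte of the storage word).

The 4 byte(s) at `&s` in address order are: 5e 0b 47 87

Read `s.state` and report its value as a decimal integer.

[0]=0x5e [1]=0x0b [2]=0x47 [3]=0x87 (big-endian) → word 0x5e0b4787
addr_hi:1 @ bit 31 → (0x5e0b4787>>31)&0x1 = 0x0
chan:5 @ bit 26 → (0x5e0b4787>>26)&0x1f = 0x17
slot:2 @ bit 24 → (0x5e0b4787>>24)&0x3 = 0x2
state:22 @ bit 2 → (0x5e0b4787>>2)&0x3fffff = 0x2d1e1  ←
err:2 @ bit 0 → (0x5e0b4787>>0)&0x3 = 0x3

184801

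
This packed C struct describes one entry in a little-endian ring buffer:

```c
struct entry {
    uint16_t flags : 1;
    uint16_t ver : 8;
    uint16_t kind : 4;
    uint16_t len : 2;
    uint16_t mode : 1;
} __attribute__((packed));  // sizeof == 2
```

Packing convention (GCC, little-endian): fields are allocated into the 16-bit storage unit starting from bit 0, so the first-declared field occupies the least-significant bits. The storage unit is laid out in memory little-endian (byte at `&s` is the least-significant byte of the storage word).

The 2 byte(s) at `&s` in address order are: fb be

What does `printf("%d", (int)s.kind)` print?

[0]=0xfb [1]=0xbe (little-endian) → word 0xbefb
flags:1 @ bit 0 → (0xbefb>>0)&0x1 = 0x1
ver:8 @ bit 1 → (0xbefb>>1)&0xff = 0x7d
kind:4 @ bit 9 → (0xbefb>>9)&0xf = 0xf  ←
len:2 @ bit 13 → (0xbefb>>13)&0x3 = 0x1
mode:1 @ bit 15 → (0xbefb>>15)&0x1 = 0x1

15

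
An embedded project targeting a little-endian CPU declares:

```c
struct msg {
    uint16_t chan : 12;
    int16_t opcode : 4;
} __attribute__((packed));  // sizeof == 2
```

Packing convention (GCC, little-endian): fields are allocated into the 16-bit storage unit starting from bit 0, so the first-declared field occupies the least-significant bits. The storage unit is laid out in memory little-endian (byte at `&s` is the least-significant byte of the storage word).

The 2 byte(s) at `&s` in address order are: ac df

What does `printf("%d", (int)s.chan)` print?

4012

[0]=0xac [1]=0xdf (little-endian) → word 0xdfac
chan [0+:12] = (word>>0) & 0xfff = 4012  ←
opcode [12+:4] = (word>>12) & 0xf = 13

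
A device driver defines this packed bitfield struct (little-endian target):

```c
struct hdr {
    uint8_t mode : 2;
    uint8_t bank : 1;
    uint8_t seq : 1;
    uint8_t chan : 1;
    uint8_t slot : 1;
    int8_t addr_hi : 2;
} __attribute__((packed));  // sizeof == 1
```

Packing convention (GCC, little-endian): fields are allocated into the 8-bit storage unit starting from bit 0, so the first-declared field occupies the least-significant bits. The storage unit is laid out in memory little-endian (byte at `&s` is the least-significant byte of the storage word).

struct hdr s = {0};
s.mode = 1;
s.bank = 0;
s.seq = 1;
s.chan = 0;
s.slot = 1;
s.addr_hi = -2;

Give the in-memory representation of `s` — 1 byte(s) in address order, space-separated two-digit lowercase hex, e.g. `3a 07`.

[0+:2] mode=1 & 0x3 = 0x1; word=0x01
[2+:1] bank=0 & 0x1 = 0x0; word=0x01
[3+:1] seq=1 & 0x1 = 0x1; word=0x09
[4+:1] chan=0 & 0x1 = 0x0; word=0x09
[5+:1] slot=1 & 0x1 = 0x1; word=0x29
[6+:2] addr_hi=-2 & 0x3 = 0x2; word=0xa9
word = 0xa9 → little-endian bytes:
  [0]=0xa9

a9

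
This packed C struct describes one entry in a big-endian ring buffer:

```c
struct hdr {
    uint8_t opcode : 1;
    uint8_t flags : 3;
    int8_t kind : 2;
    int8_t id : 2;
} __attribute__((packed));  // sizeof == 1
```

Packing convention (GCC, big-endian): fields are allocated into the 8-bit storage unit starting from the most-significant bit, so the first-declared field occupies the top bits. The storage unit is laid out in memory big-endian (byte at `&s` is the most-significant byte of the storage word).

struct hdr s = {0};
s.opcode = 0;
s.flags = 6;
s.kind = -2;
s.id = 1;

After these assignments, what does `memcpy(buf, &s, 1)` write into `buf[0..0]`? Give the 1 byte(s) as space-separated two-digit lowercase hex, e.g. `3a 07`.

opcode:1 = 0 → 0x0 << 7 → word 0x00
flags:3 = 6 → 0x6 << 4 → word 0x60
kind:2 = -2 → 0x2 << 2 → word 0x68
id:2 = 1 → 0x1 << 0 → word 0x69
word = 0x69 → big-endian bytes:
  [0]=0x69

69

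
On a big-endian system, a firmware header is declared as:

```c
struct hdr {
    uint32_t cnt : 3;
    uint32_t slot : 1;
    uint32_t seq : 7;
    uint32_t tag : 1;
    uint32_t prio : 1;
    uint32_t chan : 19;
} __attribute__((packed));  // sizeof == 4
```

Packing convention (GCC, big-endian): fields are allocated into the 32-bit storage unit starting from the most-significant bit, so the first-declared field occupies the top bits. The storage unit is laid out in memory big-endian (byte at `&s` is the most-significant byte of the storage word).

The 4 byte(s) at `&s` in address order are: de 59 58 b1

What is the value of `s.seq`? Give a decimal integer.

[0]=0xde [1]=0x59 [2]=0x58 [3]=0xb1 (big-endian) → word 0xde5958b1
cnt [29+:3] = (word>>29) & 0x7 = 6
slot [28+:1] = (word>>28) & 0x1 = 1
seq [21+:7] = (word>>21) & 0x7f = 114  ←
tag [20+:1] = (word>>20) & 0x1 = 1
prio [19+:1] = (word>>19) & 0x1 = 1
chan [0+:19] = (word>>0) & 0x7ffff = 88241

114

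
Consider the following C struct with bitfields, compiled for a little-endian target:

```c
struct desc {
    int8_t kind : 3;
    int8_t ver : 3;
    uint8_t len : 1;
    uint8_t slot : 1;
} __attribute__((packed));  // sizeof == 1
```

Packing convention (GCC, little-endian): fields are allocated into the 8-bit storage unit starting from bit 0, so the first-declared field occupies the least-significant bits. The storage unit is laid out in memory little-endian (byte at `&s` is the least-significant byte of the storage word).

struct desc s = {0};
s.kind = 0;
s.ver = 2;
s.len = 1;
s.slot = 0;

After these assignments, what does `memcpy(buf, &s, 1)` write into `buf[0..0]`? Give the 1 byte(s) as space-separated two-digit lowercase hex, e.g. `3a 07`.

kind:3 = 0 → 0x0 << 0 → word 0x00
ver:3 = 2 → 0x2 << 3 → word 0x10
len:1 = 1 → 0x1 << 6 → word 0x50
slot:1 = 0 → 0x0 << 7 → word 0x50
word = 0x50 → little-endian bytes:
  [0]=0x50

50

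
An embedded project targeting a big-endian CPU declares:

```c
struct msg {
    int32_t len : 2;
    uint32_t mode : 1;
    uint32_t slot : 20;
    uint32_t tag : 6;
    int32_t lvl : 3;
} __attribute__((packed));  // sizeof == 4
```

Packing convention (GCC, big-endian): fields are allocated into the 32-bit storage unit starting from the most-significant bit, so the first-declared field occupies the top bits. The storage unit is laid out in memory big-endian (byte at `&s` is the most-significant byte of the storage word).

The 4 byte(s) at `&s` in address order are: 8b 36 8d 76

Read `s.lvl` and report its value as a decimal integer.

[0]=0x8b [1]=0x36 [2]=0x8d [3]=0x76 (big-endian) → word 0x8b368d76
len:2 @ bit 30 → (0x8b368d76>>30)&0x3 = 0x2
mode:1 @ bit 29 → (0x8b368d76>>29)&0x1 = 0x0
slot:20 @ bit 9 → (0x8b368d76>>9)&0xfffff = 0x59b46
tag:6 @ bit 3 → (0x8b368d76>>3)&0x3f = 0x2e
lvl:3 @ bit 0 → (0x8b368d76>>0)&0x7 = 0x6  ←
lvl signed 3b, MSB=1: 6 - 8 = -2

-2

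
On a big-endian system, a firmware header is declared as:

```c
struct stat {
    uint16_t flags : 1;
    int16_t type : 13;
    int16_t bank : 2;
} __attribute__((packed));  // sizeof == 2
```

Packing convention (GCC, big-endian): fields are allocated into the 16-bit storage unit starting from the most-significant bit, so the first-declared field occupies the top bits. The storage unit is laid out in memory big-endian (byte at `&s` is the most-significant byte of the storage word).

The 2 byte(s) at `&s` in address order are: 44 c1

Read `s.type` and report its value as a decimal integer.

[0]=0x44 [1]=0xc1 (big-endian) → word 0x44c1
flags [15+:1] = (word>>15) & 0x1 = 0
type [2+:13] = (word>>2) & 0x1fff = 4400  ←
bank [0+:2] = (word>>0) & 0x3 = 1
type signed 13b, MSB=1: 4400 - 8192 = -3792

-3792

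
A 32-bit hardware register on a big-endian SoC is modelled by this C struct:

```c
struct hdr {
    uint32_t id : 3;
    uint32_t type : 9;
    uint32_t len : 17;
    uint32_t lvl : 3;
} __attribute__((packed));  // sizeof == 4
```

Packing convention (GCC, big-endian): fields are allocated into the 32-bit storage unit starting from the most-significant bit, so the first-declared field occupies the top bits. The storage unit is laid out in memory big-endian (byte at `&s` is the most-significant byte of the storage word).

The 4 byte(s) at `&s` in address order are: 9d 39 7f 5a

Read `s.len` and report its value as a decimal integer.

[0]=0x9d [1]=0x39 [2]=0x7f [3]=0x5a (big-endian) → word 0x9d397f5a
id [29+:3] = (word>>29) & 0x7 = 4
type [20+:9] = (word>>20) & 0x1ff = 467
len [3+:17] = (word>>3) & 0x1ffff = 77803  ←
lvl [0+:3] = (word>>0) & 0x7 = 2

77803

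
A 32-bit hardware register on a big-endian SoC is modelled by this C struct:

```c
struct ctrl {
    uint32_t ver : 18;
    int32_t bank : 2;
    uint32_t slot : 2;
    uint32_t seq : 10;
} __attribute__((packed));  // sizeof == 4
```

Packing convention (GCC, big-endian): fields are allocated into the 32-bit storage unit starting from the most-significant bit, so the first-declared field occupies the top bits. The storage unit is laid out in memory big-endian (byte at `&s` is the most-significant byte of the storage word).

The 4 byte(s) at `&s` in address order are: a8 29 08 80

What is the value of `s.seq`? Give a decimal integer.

128

[0]=0xa8 [1]=0x29 [2]=0x08 [3]=0x80 (big-endian) → word 0xa8290880
ver [14+:18] = (word>>14) & 0x3ffff = 172196
bank [12+:2] = (word>>12) & 0x3 = 0
slot [10+:2] = (word>>10) & 0x3 = 2
seq [0+:10] = (word>>0) & 0x3ff = 128  ←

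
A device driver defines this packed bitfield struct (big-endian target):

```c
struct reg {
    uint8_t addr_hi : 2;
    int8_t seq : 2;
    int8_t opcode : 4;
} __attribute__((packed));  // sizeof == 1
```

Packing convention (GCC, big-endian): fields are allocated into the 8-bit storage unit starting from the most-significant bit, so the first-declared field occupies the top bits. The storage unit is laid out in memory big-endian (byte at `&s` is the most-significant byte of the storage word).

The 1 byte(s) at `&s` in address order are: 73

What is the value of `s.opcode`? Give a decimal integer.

[0]=0x73 (big-endian) → word 0x73
addr_hi [6+:2] = (word>>6) & 0x3 = 1
seq [4+:2] = (word>>4) & 0x3 = 3
opcode [0+:4] = (word>>0) & 0xf = 3  ←
opcode signed 4b, MSB=0: value = 3

3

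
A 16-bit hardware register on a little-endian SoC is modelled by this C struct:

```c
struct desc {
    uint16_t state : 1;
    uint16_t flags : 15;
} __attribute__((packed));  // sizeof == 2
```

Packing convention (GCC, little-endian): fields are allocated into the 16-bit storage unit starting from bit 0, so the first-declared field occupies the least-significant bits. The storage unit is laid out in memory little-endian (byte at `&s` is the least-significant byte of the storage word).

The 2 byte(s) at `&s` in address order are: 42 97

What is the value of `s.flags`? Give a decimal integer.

[0]=0x42 [1]=0x97 (little-endian) → word 0x9742
state [0+:1] = (word>>0) & 0x1 = 0
flags [1+:15] = (word>>1) & 0x7fff = 19361  ←

19361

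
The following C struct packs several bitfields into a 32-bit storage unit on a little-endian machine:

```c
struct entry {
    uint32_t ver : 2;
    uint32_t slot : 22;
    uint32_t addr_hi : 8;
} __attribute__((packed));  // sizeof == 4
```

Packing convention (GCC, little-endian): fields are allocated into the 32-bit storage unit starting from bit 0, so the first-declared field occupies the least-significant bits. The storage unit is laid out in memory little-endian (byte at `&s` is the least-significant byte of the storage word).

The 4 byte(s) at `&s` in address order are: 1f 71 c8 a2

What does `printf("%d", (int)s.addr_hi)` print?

[0]=0x1f [1]=0x71 [2]=0xc8 [3]=0xa2 (little-endian) → word 0xa2c8711f
ver:2 @ bit 0 → (0xa2c8711f>>0)&0x3 = 0x3
slot:22 @ bit 2 → (0xa2c8711f>>2)&0x3fffff = 0x321c47
addr_hi:8 @ bit 24 → (0xa2c8711f>>24)&0xff = 0xa2  ←

162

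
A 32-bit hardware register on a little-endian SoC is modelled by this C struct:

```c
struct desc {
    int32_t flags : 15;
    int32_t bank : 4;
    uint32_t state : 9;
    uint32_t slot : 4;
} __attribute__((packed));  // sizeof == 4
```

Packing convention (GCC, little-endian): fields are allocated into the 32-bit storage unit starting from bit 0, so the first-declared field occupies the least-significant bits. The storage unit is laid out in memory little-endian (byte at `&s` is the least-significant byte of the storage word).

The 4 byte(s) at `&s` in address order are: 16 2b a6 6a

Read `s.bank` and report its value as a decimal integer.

-4

[0]=0x16 [1]=0x2b [2]=0xa6 [3]=0x6a (little-endian) → word 0x6aa62b16
flags:15 @ bit 0 → (0x6aa62b16>>0)&0x7fff = 0x2b16
bank:4 @ bit 15 → (0x6aa62b16>>15)&0xf = 0xc  ←
state:9 @ bit 19 → (0x6aa62b16>>19)&0x1ff = 0x154
slot:4 @ bit 28 → (0x6aa62b16>>28)&0xf = 0x6
bank signed 4b, MSB=1: 12 - 16 = -4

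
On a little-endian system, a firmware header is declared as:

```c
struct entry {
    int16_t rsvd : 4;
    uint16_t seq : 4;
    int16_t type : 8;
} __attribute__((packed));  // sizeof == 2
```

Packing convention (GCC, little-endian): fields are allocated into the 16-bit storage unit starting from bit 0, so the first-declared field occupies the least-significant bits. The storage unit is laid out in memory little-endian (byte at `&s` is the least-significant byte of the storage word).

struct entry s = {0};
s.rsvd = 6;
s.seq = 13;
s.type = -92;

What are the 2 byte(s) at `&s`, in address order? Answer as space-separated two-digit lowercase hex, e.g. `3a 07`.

rsvd (4b) val=6 bits=0x6 at bit 0: 0x0006
seq (4b) val=13 bits=0xd at bit 4: 0x00d6
type (8b) val=-92 bits=0xa4 at bit 8: 0xa4d6
word = 0xa4d6 → little-endian bytes:
  [0]=0xd6  [1]=0xa4

d6 a4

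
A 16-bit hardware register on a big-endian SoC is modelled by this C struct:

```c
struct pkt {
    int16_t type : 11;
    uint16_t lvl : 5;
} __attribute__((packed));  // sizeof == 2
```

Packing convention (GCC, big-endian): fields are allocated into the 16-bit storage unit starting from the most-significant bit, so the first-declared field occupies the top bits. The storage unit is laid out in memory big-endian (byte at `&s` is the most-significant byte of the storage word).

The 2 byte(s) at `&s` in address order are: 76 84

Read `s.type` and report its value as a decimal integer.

[0]=0x76 [1]=0x84 (big-endian) → word 0x7684
type:11 @ bit 5 → (0x7684>>5)&0x7ff = 0x3b4  ←
lvl:5 @ bit 0 → (0x7684>>0)&0x1f = 0x4
type signed 11b, MSB=0: value = 948

948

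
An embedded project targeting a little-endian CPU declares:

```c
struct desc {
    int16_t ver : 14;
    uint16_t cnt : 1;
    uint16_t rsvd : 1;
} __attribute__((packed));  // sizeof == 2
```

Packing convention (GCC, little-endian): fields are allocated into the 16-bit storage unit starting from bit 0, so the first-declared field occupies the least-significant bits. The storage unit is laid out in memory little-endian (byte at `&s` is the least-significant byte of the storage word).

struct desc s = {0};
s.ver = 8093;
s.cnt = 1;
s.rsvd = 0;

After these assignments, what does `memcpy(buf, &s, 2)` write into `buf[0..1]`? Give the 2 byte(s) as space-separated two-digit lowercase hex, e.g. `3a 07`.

9d 5f

ver:14 = 8093 → 0x1f9d << 0 → word 0x1f9d
cnt:1 = 1 → 0x1 << 14 → word 0x5f9d
rsvd:1 = 0 → 0x0 << 15 → word 0x5f9d
word = 0x5f9d → little-endian bytes:
  [0]=0x9d  [1]=0x5f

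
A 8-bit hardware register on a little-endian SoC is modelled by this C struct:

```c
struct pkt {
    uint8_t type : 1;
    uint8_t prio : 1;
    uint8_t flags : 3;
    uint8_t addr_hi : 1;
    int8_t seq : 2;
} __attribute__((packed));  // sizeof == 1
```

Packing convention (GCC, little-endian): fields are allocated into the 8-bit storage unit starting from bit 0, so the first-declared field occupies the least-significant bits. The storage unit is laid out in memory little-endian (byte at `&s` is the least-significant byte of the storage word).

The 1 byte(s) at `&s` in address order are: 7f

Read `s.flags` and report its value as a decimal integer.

7

[0]=0x7f (little-endian) → word 0x7f
type:1 @ bit 0 → (0x7f>>0)&0x1 = 0x1
prio:1 @ bit 1 → (0x7f>>1)&0x1 = 0x1
flags:3 @ bit 2 → (0x7f>>2)&0x7 = 0x7  ←
addr_hi:1 @ bit 5 → (0x7f>>5)&0x1 = 0x1
seq:2 @ bit 6 → (0x7f>>6)&0x3 = 0x1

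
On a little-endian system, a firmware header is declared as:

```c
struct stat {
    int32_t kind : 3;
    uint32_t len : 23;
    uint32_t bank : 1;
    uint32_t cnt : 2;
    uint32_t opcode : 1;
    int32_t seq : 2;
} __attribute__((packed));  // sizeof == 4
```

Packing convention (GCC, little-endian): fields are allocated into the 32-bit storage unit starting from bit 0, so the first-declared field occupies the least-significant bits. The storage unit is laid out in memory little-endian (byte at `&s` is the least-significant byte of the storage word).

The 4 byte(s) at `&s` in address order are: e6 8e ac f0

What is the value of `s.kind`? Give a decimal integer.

-2

[0]=0xe6 [1]=0x8e [2]=0xac [3]=0xf0 (little-endian) → word 0xf0ac8ee6
kind:3 @ bit 0 → (0xf0ac8ee6>>0)&0x7 = 0x6  ←
len:23 @ bit 3 → (0xf0ac8ee6>>3)&0x7fffff = 0x1591dc
bank:1 @ bit 26 → (0xf0ac8ee6>>26)&0x1 = 0x0
cnt:2 @ bit 27 → (0xf0ac8ee6>>27)&0x3 = 0x2
opcode:1 @ bit 29 → (0xf0ac8ee6>>29)&0x1 = 0x1
seq:2 @ bit 30 → (0xf0ac8ee6>>30)&0x3 = 0x3
kind signed 3b, MSB=1: 6 - 8 = -2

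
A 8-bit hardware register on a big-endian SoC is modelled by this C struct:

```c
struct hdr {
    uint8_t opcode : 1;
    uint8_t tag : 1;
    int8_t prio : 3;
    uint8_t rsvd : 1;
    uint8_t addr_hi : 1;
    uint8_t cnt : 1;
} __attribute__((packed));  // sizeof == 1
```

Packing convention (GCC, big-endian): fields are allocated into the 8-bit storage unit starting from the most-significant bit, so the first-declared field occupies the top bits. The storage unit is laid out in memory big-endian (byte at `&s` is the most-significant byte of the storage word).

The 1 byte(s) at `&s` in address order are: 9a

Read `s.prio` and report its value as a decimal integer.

[0]=0x9a (big-endian) → word 0x9a
opcode [7+:1] = (word>>7) & 0x1 = 1
tag [6+:1] = (word>>6) & 0x1 = 0
prio [3+:3] = (word>>3) & 0x7 = 3  ←
rsvd [2+:1] = (word>>2) & 0x1 = 0
addr_hi [1+:1] = (word>>1) & 0x1 = 1
cnt [0+:1] = (word>>0) & 0x1 = 0
prio signed 3b, MSB=0: value = 3

3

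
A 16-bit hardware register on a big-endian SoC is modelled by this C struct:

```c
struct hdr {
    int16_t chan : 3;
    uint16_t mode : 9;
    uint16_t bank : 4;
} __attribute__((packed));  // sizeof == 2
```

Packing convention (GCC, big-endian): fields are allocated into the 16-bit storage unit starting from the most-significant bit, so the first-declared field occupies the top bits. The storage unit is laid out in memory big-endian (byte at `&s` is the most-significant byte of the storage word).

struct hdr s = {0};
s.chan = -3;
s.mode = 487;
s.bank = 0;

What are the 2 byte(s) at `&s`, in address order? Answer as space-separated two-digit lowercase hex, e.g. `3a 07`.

chan:3 = -3 → 0x5 << 13 → word 0xa000
mode:9 = 487 → 0x1e7 << 4 → word 0xbe70
bank:4 = 0 → 0x0 << 0 → word 0xbe70
word = 0xbe70 → big-endian bytes:
  [0]=0xbe  [1]=0x70

be 70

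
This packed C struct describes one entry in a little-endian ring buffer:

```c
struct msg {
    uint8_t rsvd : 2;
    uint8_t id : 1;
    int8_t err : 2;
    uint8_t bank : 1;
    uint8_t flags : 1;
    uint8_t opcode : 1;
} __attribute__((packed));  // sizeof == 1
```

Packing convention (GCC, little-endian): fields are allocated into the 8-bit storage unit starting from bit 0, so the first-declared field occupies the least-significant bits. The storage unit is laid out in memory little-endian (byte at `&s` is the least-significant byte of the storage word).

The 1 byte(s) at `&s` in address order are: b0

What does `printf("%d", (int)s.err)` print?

-2

[0]=0xb0 (little-endian) → word 0xb0
rsvd:2 @ bit 0 → (0xb0>>0)&0x3 = 0x0
id:1 @ bit 2 → (0xb0>>2)&0x1 = 0x0
err:2 @ bit 3 → (0xb0>>3)&0x3 = 0x2  ←
bank:1 @ bit 5 → (0xb0>>5)&0x1 = 0x1
flags:1 @ bit 6 → (0xb0>>6)&0x1 = 0x0
opcode:1 @ bit 7 → (0xb0>>7)&0x1 = 0x1
err signed 2b, MSB=1: 2 - 4 = -2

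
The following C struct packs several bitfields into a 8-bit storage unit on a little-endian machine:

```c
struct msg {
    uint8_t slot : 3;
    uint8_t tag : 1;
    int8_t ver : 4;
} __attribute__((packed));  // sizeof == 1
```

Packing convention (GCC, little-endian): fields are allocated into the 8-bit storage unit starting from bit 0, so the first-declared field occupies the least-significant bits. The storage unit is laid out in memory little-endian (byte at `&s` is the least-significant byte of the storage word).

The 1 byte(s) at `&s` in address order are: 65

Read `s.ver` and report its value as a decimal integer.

[0]=0x65 (little-endian) → word 0x65
slot [0+:3] = (word>>0) & 0x7 = 5
tag [3+:1] = (word>>3) & 0x1 = 0
ver [4+:4] = (word>>4) & 0xf = 6  ←
ver signed 4b, MSB=0: value = 6

6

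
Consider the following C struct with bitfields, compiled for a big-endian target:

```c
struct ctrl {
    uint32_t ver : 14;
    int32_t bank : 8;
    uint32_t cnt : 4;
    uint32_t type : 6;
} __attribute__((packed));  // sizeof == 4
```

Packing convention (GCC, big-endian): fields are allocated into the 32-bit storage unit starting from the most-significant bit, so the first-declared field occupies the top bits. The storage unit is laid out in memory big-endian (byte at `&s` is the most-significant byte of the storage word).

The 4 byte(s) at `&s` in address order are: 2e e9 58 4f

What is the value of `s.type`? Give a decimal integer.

15

[0]=0x2e [1]=0xe9 [2]=0x58 [3]=0x4f (big-endian) → word 0x2ee9584f
ver:14 @ bit 18 → (0x2ee9584f>>18)&0x3fff = 0xbba
bank:8 @ bit 10 → (0x2ee9584f>>10)&0xff = 0x56
cnt:4 @ bit 6 → (0x2ee9584f>>6)&0xf = 0x1
type:6 @ bit 0 → (0x2ee9584f>>0)&0x3f = 0xf  ←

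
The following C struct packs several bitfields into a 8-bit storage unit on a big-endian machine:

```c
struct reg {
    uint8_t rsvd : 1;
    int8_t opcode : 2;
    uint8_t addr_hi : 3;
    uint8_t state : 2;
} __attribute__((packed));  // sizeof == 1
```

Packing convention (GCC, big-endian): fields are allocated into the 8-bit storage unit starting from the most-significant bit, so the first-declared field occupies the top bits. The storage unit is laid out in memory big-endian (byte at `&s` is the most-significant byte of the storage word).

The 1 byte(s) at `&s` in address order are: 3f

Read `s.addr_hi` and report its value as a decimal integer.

[0]=0x3f (big-endian) → word 0x3f
rsvd [7+:1] = (word>>7) & 0x1 = 0
opcode [5+:2] = (word>>5) & 0x3 = 1
addr_hi [2+:3] = (word>>2) & 0x7 = 7  ←
state [0+:2] = (word>>0) & 0x3 = 3

7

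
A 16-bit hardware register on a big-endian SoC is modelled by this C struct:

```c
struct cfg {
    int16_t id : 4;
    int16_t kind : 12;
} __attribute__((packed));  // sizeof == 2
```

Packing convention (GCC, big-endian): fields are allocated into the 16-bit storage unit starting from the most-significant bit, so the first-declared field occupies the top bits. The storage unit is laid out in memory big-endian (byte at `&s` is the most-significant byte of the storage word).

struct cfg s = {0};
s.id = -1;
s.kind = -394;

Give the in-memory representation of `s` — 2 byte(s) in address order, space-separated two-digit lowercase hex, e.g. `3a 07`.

fe 76

[12+:4] id=-1 & 0xf = 0xf; word=0xf000
[0+:12] kind=-394 & 0xfff = 0xe76; word=0xfe76
word = 0xfe76 → big-endian bytes:
  [0]=0xfe  [1]=0x76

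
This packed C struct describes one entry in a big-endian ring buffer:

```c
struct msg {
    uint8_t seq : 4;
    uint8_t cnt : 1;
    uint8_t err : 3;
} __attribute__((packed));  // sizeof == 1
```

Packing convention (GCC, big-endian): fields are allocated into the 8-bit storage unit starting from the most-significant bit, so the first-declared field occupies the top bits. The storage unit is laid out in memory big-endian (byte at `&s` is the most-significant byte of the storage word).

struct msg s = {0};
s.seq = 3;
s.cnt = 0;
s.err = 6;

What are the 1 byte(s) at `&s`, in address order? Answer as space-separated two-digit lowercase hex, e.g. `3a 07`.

seq (4b) val=3 bits=0x3 at bit 4: 0x30
cnt (1b) val=0 bits=0x0 at bit 3: 0x30
err (3b) val=6 bits=0x6 at bit 0: 0x36
word = 0x36 → big-endian bytes:
  [0]=0x36

36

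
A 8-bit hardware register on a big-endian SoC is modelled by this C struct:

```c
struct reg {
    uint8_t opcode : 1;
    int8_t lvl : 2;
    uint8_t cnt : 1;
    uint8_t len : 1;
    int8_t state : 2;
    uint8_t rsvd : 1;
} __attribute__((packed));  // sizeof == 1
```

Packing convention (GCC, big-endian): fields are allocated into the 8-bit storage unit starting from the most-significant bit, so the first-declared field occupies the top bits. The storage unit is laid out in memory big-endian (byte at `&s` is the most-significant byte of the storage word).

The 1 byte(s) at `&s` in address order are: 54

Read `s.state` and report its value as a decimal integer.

[0]=0x54 (big-endian) → word 0x54
opcode:1 @ bit 7 → (0x54>>7)&0x1 = 0x0
lvl:2 @ bit 5 → (0x54>>5)&0x3 = 0x2
cnt:1 @ bit 4 → (0x54>>4)&0x1 = 0x1
len:1 @ bit 3 → (0x54>>3)&0x1 = 0x0
state:2 @ bit 1 → (0x54>>1)&0x3 = 0x2  ←
rsvd:1 @ bit 0 → (0x54>>0)&0x1 = 0x0
state signed 2b, MSB=1: 2 - 4 = -2

-2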